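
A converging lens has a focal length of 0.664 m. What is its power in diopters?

P = 1/f = 1/(0.664 m) = +1.51 D.

P = +1.51 D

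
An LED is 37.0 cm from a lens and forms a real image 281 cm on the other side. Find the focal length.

Real image ⇒ d_i = +281 cm.
1/f = 1/d_o + 1/d_i = 1/(37.0) + 1/(281) = 0.03059, so f = 32.7 cm.
Since f is positive, the lens is converging.

f = 32.7 cm (converging)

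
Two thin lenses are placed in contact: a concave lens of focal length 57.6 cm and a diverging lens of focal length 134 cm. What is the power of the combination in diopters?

P = -2.48 D

P₁ = 1/f₁ = 1/(-0.576 m) = -1.736 D; P₂ = 1/f₂ = 1/(-1.34 m) = -0.7463 D.
For thin lenses in contact, P = P₁ + P₂ = (-1.736) + (-0.7463) = -2.48 D.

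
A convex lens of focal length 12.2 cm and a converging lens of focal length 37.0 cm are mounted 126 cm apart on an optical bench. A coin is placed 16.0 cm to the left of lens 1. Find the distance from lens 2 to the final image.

73.4 cm

Lens 1: 1/d_i1 = 1/f₁ − 1/d_o1 = 1/(12.2) − 1/(16.0) = 0.01947, so d_i1 = 51.37 cm.
The intermediate image is 51.37 cm to the right of lens 1, which is 126 − (51.37) = 74.63 cm to the left of lens 2, so d_o2 = +74.63 cm.
Lens 2: 1/d_i2 = 1/f₂ − 1/d_o2 = 1/(37.0) − 1/(74.63) = 0.01363, so d_i2 = 73.4 cm.
The final image is real, 73.4 cm to the right of lens 2 (overall magnification ≈ 3.2).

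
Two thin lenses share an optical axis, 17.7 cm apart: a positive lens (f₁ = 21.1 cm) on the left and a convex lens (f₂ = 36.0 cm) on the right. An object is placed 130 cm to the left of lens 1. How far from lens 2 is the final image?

Lens 1: 1/d_i1 = 1/f₁ − 1/d_o1 = 1/(21.1) − 1/(130) = 0.03970, so d_i1 = 25.19 cm.
The intermediate image is 25.19 cm to the right of lens 1, which lies 7.490 cm to the right of lens 2 — a virtual object — so d_o2 = −7.490 cm.
Lens 2: 1/d_i2 = 1/f₂ − 1/d_o2 = 1/(36.0) − 1/(-7.490) = 0.1613, so d_i2 = 6.20 cm.
The final image is real, 6.20 cm to the right of lens 2 (overall magnification ≈ -0.16).

6.20 cm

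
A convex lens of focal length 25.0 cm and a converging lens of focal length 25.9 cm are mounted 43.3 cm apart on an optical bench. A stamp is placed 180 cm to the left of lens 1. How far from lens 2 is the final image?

31.8 cm

Lens 1: 1/d_i1 = 1/f₁ − 1/d_o1 = 1/(25.0) − 1/(180) = 0.03444, so d_i1 = 29.03 cm.
The intermediate image is 29.03 cm to the right of lens 1, which is 43.3 − (29.03) = 14.27 cm to the left of lens 2, so d_o2 = +14.27 cm.
Lens 2: 1/d_i2 = 1/f₂ − 1/d_o2 = 1/(25.9) − 1/(14.27) = -0.03147, so d_i2 = -31.8 cm.
The final image is virtual, 31.8 cm to the left of lens 2 (overall magnification ≈ -0.36).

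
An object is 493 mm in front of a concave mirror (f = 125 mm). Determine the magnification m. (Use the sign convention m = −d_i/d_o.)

1/d_i = 1/f − 1/d_o = 1/(125.0) − 1/(493) = 0.005972, so d_i = 167.5 mm.
m = −d_i/d_o = −(167.5)/(493) = -0.340.
The image is real, inverted and reduced, in front of the mirror.

m = -0.340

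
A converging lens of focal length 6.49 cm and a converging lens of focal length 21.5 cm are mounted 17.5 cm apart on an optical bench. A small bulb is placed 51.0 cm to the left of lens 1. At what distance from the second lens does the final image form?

Lens 1: 1/d_i1 = 1/f₁ − 1/d_o1 = 1/(6.49) − 1/(51.0) = 0.1345, so d_i1 = 7.436 cm.
The intermediate image is 7.436 cm to the right of lens 1, which is 17.5 − (7.436) = 10.06 cm to the left of lens 2, so d_o2 = +10.06 cm.
Lens 2: 1/d_i2 = 1/f₂ − 1/d_o2 = 1/(21.5) − 1/(10.06) = -0.05289, so d_i2 = -18.9 cm.
The final image is virtual, 18.9 cm to the left of lens 2 (overall magnification ≈ -0.27).

18.9 cm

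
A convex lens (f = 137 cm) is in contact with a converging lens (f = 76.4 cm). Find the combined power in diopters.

P₁ = 1/f₁ = 1/(1.37 m) = +0.7299 D; P₂ = 1/f₂ = 1/(0.764 m) = +1.309 D.
For thin lenses in contact, P = P₁ + P₂ = (+0.7299) + (+1.309) = +2.04 D.

P = +2.04 D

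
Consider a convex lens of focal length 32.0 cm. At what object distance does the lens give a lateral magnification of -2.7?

m = −d_i/d_o ⇒ d_i = −m·d_o.
1/f = 1/d_o + 1/d_i = 1/d_o − 1/(m·d_o) = (1 − 1/m)/d_o, so d_o = f(1 − 1/m) = (32.00)(1 − 1/(-2.7)) = 43.9 cm.

43.9 cm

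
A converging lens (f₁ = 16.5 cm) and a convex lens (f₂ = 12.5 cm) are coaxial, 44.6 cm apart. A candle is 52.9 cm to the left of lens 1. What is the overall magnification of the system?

m = +0.698

Lens 1: 1/d_i1 = 1/(16.5) − 1/(52.9) = 0.04170, so d_i1 = 23.98 cm; m₁ = −d_i1/d_o1 = -0.4533.
d_o2 = 44.6 − (23.98) = 20.62 cm.
Lens 2: 1/d_i2 = 1/(12.5) − 1/(20.62) = 0.03150, so d_i2 = 31.74 cm; m₂ = −d_i2/d_o2 = -1.539.
m = m₁·m₂ = (-0.4533)(-1.539) = +0.698.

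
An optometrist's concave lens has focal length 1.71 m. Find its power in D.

For a concave lens, f = −1.71 m.
P = 1/f = 1/(-1.71 m) = -0.585 D.

P = -0.585 D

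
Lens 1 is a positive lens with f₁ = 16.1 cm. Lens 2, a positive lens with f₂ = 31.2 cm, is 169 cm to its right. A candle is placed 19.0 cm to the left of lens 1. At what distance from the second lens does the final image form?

Lens 1: 1/d_i1 = 1/f₁ − 1/d_o1 = 1/(16.1) − 1/(19.0) = 0.009480, so d_i1 = 105.5 cm.
The intermediate image is 105.5 cm to the right of lens 1, which is 169 − (105.5) = 63.50 cm to the left of lens 2, so d_o2 = +63.50 cm.
Lens 2: 1/d_i2 = 1/f₂ − 1/d_o2 = 1/(31.2) − 1/(63.50) = 0.01630, so d_i2 = 61.3 cm.
The final image is real, 61.3 cm to the right of lens 2 (overall magnification ≈ 5.4).

61.3 cm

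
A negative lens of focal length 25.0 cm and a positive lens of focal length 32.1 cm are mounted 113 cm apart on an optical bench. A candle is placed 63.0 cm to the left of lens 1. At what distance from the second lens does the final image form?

42.5 cm

Lens 1 is diverging, so f₁ = −25.0 cm.
Lens 1: 1/d_i1 = 1/f₁ − 1/d_o1 = 1/(-25.0) − 1/(63.0) = -0.05587, so d_i1 = -17.90 cm.
The intermediate image is 17.90 cm to the left of lens 1 (virtual), which is 113 − (-17.90) = 130.9 cm to the left of lens 2, so d_o2 = +130.9 cm.
Lens 2: 1/d_i2 = 1/f₂ − 1/d_o2 = 1/(32.1) − 1/(130.9) = 0.02351, so d_i2 = 42.5 cm.
The final image is real, 42.5 cm to the right of lens 2 (overall magnification ≈ -0.092).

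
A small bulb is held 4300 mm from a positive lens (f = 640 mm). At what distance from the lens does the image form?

752 mm

Thin-lens equation: 1/q = 1/f − 1/p = 1/(640.0) − 1/(4300) = 0.001563 − 0.0002326 = 0.001330, so q = 752 mm.
The image is real, inverted and reduced, on the far side of the lens.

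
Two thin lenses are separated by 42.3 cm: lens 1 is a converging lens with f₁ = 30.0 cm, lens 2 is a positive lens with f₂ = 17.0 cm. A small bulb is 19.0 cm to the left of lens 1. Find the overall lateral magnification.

Lens 1: 1/d_i1 = 1/(30.0) − 1/(19.0) = -0.01930, so d_i1 = -51.82 cm; m₁ = −d_i1/d_o1 = +2.727.
d_o2 = 42.3 − (-51.82) = 94.12 cm.
Lens 2: 1/d_i2 = 1/(17.0) − 1/(94.12) = 0.04820, so d_i2 = 20.75 cm; m₂ = −d_i2/d_o2 = -0.2204.
m = m₁·m₂ = (+2.727)(-0.2204) = -0.601.

m = -0.601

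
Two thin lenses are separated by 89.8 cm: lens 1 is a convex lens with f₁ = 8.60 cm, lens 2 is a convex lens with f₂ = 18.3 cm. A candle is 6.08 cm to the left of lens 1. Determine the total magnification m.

m = -0.677

Lens 1: 1/d_i1 = 1/(8.60) − 1/(6.08) = -0.04819, so d_i1 = -20.75 cm; m₁ = −d_i1/d_o1 = +3.413.
d_o2 = 89.8 − (-20.75) = 110.5 cm.
Lens 2: 1/d_i2 = 1/(18.3) − 1/(110.5) = 0.04560, so d_i2 = 21.93 cm; m₂ = −d_i2/d_o2 = -0.1985.
m = m₁·m₂ = (+3.413)(-0.1985) = -0.677.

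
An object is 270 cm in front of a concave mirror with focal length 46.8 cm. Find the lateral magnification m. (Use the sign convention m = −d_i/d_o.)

1/d_i = 1/f − 1/d_o = 1/(46.80) − 1/(270) = 0.01766, so d_i = 56.61 cm.
m = −d_i/d_o = −(56.61)/(270) = -0.210.
The image is real, inverted and reduced, in front of the mirror.

m = -0.210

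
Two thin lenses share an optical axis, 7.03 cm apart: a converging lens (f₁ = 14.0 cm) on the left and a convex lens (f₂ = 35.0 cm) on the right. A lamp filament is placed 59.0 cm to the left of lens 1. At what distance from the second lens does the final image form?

Lens 1: 1/d_i1 = 1/f₁ − 1/d_o1 = 1/(14.0) − 1/(59.0) = 0.05448, so d_i1 = 18.36 cm.
The intermediate image is 18.36 cm to the right of lens 1, which lies 11.33 cm to the right of lens 2 — a virtual object — so d_o2 = −11.33 cm.
Lens 2: 1/d_i2 = 1/f₂ − 1/d_o2 = 1/(35.0) − 1/(-11.33) = 0.1168, so d_i2 = 8.56 cm.
The final image is real, 8.56 cm to the right of lens 2 (overall magnification ≈ -0.24).

8.56 cm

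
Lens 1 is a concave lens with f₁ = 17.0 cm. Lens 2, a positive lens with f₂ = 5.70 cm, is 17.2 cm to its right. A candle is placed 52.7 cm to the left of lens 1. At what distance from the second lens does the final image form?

7.03 cm

Lens 1 is diverging, so f₁ = −17.0 cm.
Lens 1: 1/d_i1 = 1/f₁ − 1/d_o1 = 1/(-17.0) − 1/(52.7) = -0.07780, so d_i1 = -12.85 cm.
The intermediate image is 12.85 cm to the left of lens 1 (virtual), which is 17.2 − (-12.85) = 30.05 cm to the left of lens 2, so d_o2 = +30.05 cm.
Lens 2: 1/d_i2 = 1/f₂ − 1/d_o2 = 1/(5.70) − 1/(30.05) = 0.1422, so d_i2 = 7.03 cm.
The final image is real, 7.03 cm to the right of lens 2 (overall magnification ≈ -0.057).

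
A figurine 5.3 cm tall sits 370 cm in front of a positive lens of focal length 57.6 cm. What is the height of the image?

0.977 cm

1/d_i = 1/f − 1/d_o = 1/(57.60) − 1/(370) = 0.01466, so d_i = 68.22 cm.
m = −d_i/d_o = -0.1844.
|h_i| = |m|·h_o = 0.1844 × 5.3 = 0.977 cm. The image is real, inverted and reduced, on the far side of the lens.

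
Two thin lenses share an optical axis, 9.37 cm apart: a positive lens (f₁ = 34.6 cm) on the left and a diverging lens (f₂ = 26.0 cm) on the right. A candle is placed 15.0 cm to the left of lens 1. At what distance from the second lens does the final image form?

15.1 cm

Lens 1: 1/d_i1 = 1/f₁ − 1/d_o1 = 1/(34.6) − 1/(15.0) = -0.03776, so d_i1 = -26.48 cm.
The intermediate image is 26.48 cm to the left of lens 1 (virtual), which is 9.37 − (-26.48) = 35.85 cm to the left of lens 2, so d_o2 = +35.85 cm.
Lens 2 is diverging, so f₂ = −26.0 cm.
Lens 2: 1/d_i2 = 1/f₂ − 1/d_o2 = 1/(-26.0) − 1/(35.85) = -0.06636, so d_i2 = -15.1 cm.
The final image is virtual, 15.1 cm to the left of lens 2 (overall magnification ≈ 0.74).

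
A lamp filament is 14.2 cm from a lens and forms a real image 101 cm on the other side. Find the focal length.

f = 12.4 cm (converging)

Real image ⇒ d_i = +101 cm.
1/f = 1/d_o + 1/d_i = 1/(14.2) + 1/(101) = 0.08032, so f = 12.4 cm.
Since f is positive, the lens is converging.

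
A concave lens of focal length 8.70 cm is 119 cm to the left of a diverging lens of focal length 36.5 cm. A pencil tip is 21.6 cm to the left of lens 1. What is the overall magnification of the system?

m = +0.0648

f₁ = −8.70 cm (diverging).
Lens 1: 1/d_i1 = 1/(-8.70) − 1/(21.6) = -0.1612, so d_i1 = -6.202 cm; m₁ = −d_i1/d_o1 = +0.2871.
d_o2 = 119 − (-6.202) = 125.2 cm.
f₂ = −36.5 cm (diverging).
Lens 2: 1/d_i2 = 1/(-36.5) − 1/(125.2) = -0.03538, so d_i2 = -28.26 cm; m₂ = −d_i2/d_o2 = +0.2257.
m = m₁·m₂ = (+0.2871)(+0.2257) = +0.0648.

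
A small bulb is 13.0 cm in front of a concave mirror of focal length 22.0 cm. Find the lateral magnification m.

m = +2.44

1/d_i = 1/f − 1/d_o = 1/(22.00) − 1/(13.0) = -0.03147, so d_i = -31.78 cm.
m = −d_i/d_o = −(-31.78)/(13.0) = +2.44.
The image is virtual, upright and enlarged, behind the mirror.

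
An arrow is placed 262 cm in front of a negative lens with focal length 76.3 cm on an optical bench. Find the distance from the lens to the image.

For a negative lens, f = -76.3 cm.
Thin-lens equation: 1/d_i = 1/f − 1/d_o = 1/(-76.30) − 1/(262) = -0.01311 − 0.003817 = -0.01692, so d_i = -59.1 cm.
The image is virtual, upright and reduced, on the same side as the object.

59.1 cm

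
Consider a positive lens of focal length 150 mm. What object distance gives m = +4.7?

m = −d_i/d_o ⇒ d_i = −m·d_o.
1/f = 1/d_o + 1/d_i = 1/d_o − 1/(m·d_o) = (1 − 1/m)/d_o, so d_o = f(1 − 1/m) = (150.0)(1 − 1/(+4.7)) = 118 mm.

118 mm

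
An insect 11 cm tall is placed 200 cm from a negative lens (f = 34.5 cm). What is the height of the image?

1.62 cm

For a negative lens, f = -34.5 cm.
1/d_i = 1/f − 1/d_o = 1/(-34.50) − 1/(200) = -0.03399, so d_i = -29.42 cm.
m = −d_i/d_o = +0.1471.
|h_i| = |m|·h_o = 0.1471 × 11 = 1.62 cm. The image is virtual, upright and reduced, on the same side as the object.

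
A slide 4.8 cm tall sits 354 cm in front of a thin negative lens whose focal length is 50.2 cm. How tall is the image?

For a negative lens, f = -50.2 cm.
1/d_i = 1/f − 1/d_o = 1/(-50.20) − 1/(354) = -0.02275, so d_i = -43.97 cm.
m = −d_i/d_o = +0.1242.
|h_i| = |m|·h_o = 0.1242 × 4.8 = 0.596 cm. The image is virtual, upright and reduced, on the same side as the object.

0.596 cm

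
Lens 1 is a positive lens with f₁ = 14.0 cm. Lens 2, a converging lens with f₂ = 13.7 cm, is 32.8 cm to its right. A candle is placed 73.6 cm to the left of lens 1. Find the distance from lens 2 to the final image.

117 cm

Lens 1: 1/d_i1 = 1/f₁ − 1/d_o1 = 1/(14.0) − 1/(73.6) = 0.05784, so d_i1 = 17.29 cm.
The intermediate image is 17.29 cm to the right of lens 1, which is 32.8 − (17.29) = 15.51 cm to the left of lens 2, so d_o2 = +15.51 cm.
Lens 2: 1/d_i2 = 1/f₂ − 1/d_o2 = 1/(13.7) − 1/(15.51) = 0.008518, so d_i2 = 117 cm.
The final image is real, 117 cm to the right of lens 2 (overall magnification ≈ 1.8).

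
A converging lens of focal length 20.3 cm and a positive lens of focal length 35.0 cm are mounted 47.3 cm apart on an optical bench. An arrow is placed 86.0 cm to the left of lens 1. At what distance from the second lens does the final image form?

50.8 cm

Lens 1: 1/d_i1 = 1/f₁ − 1/d_o1 = 1/(20.3) − 1/(86.0) = 0.03763, so d_i1 = 26.57 cm.
The intermediate image is 26.57 cm to the right of lens 1, which is 47.3 − (26.57) = 20.73 cm to the left of lens 2, so d_o2 = +20.73 cm.
Lens 2: 1/d_i2 = 1/f₂ − 1/d_o2 = 1/(35.0) − 1/(20.73) = -0.01967, so d_i2 = -50.8 cm.
The final image is virtual, 50.8 cm to the left of lens 2 (overall magnification ≈ -0.76).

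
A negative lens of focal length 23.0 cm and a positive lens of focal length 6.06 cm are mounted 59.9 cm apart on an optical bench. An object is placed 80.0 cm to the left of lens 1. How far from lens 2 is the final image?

6.57 cm

Lens 1 is diverging, so f₁ = −23.0 cm.
Lens 1: 1/d_i1 = 1/f₁ − 1/d_o1 = 1/(-23.0) − 1/(80.0) = -0.05598, so d_i1 = -17.86 cm.
The intermediate image is 17.86 cm to the left of lens 1 (virtual), which is 59.9 − (-17.86) = 77.76 cm to the left of lens 2, so d_o2 = +77.76 cm.
Lens 2: 1/d_i2 = 1/f₂ − 1/d_o2 = 1/(6.06) − 1/(77.76) = 0.1522, so d_i2 = 6.57 cm.
The final image is real, 6.57 cm to the right of lens 2 (overall magnification ≈ -0.019).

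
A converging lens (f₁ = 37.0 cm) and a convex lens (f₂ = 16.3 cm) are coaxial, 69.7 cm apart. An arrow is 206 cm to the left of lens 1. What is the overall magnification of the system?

Lens 1: 1/d_i1 = 1/(37.0) − 1/(206) = 0.02217, so d_i1 = 45.10 cm; m₁ = −d_i1/d_o1 = -0.2189.
d_o2 = 69.7 − (45.10) = 24.60 cm.
Lens 2: 1/d_i2 = 1/(16.3) − 1/(24.60) = 0.02070, so d_i2 = 48.31 cm; m₂ = −d_i2/d_o2 = -1.964.
m = m₁·m₂ = (-0.2189)(-1.964) = +0.430.

m = +0.430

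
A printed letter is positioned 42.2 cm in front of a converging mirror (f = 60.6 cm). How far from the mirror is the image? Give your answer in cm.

Mirror equation: 1/d_i = 1/f − 1/d_o = 1/(60.60) − 1/(42.2) = 0.01650 − 0.02370 = -0.007195, so d_i = -139 cm.
The image is virtual, upright and enlarged, behind the mirror.

139 cm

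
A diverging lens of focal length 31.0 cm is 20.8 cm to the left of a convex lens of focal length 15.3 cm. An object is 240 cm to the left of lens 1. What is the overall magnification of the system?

m = -0.0531

f₁ = −31.0 cm (diverging).
Lens 1: 1/d_i1 = 1/(-31.0) − 1/(240) = -0.03642, so d_i1 = -27.45 cm; m₁ = −d_i1/d_o1 = +0.1144.
d_o2 = 20.8 − (-27.45) = 48.25 cm.
Lens 2: 1/d_i2 = 1/(15.3) − 1/(48.25) = 0.04463, so d_i2 = 22.40 cm; m₂ = −d_i2/d_o2 = -0.4643.
m = m₁·m₂ = (+0.1144)(-0.4643) = -0.0531.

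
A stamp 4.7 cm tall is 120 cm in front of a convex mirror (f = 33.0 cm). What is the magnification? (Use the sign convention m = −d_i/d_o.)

m = +0.216

For a convex mirror, f = -33.0 cm.
1/d_i = 1/f − 1/d_o = 1/(-33.00) − 1/(120) = -0.03864, so d_i = -25.88 cm.
m = −d_i/d_o = −(-25.88)/(120) = +0.216.
The image is virtual, upright and reduced, behind the mirror.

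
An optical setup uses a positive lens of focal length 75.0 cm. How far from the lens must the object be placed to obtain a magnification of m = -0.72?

179 cm

m = −d_i/d_o ⇒ d_i = −m·d_o.
1/f = 1/d_o + 1/d_i = 1/d_o − 1/(m·d_o) = (1 − 1/m)/d_o, so d_o = f(1 − 1/m) = (75.00)(1 − 1/(-0.72)) = 179 cm.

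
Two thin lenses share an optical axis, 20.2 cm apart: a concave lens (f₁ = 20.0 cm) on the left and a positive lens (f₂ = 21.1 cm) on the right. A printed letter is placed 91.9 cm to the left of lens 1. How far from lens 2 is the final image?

Lens 1 is diverging, so f₁ = −20.0 cm.
Lens 1: 1/d_i1 = 1/f₁ − 1/d_o1 = 1/(-20.0) − 1/(91.9) = -0.06088, so d_i1 = -16.43 cm.
The intermediate image is 16.43 cm to the left of lens 1 (virtual), which is 20.2 − (-16.43) = 36.63 cm to the left of lens 2, so d_o2 = +36.63 cm.
Lens 2: 1/d_i2 = 1/f₂ − 1/d_o2 = 1/(21.1) − 1/(36.63) = 0.02009, so d_i2 = 49.8 cm.
The final image is real, 49.8 cm to the right of lens 2 (overall magnification ≈ -0.24).

49.8 cm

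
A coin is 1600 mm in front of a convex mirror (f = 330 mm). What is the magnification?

m = +0.171

For a convex mirror, f = -330 mm.
1/d_i = 1/f − 1/d_o = 1/(-330.0) − 1/(1600) = -0.003655, so d_i = -273.6 mm.
m = −d_i/d_o = −(-273.6)/(1600) = +0.171.
The image is virtual, upright and reduced, behind the mirror.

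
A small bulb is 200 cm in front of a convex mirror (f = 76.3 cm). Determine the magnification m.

m = +0.276

For a convex mirror, f = -76.3 cm.
1/d_i = 1/f − 1/d_o = 1/(-76.30) − 1/(200) = -0.01811, so d_i = -55.23 cm.
m = −d_i/d_o = −(-55.23)/(200) = +0.276.
The image is virtual, upright and reduced, behind the mirror.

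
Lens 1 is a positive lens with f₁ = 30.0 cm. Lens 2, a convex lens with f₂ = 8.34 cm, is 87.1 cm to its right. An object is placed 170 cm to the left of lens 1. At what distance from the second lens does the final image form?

Lens 1: 1/d_i1 = 1/f₁ − 1/d_o1 = 1/(30.0) − 1/(170) = 0.02745, so d_i1 = 36.43 cm.
The intermediate image is 36.43 cm to the right of lens 1, which is 87.1 − (36.43) = 50.67 cm to the left of lens 2, so d_o2 = +50.67 cm.
Lens 2: 1/d_i2 = 1/f₂ − 1/d_o2 = 1/(8.34) − 1/(50.67) = 0.1002, so d_i2 = 9.98 cm.
The final image is real, 9.98 cm to the right of lens 2 (overall magnification ≈ 0.042).

9.98 cm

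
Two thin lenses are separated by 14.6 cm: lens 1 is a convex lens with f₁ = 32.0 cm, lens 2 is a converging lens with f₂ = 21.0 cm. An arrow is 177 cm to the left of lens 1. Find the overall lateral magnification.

m = -0.102

Lens 1: 1/d_i1 = 1/(32.0) − 1/(177) = 0.02560, so d_i1 = 39.06 cm; m₁ = −d_i1/d_o1 = -0.2207.
d_o2 = 14.6 − (39.06) = -24.46 cm (virtual object).
Lens 2: 1/d_i2 = 1/(21.0) − 1/(-24.46) = 0.08850, so d_i2 = 11.30 cm; m₂ = −d_i2/d_o2 = +0.4619.
m = m₁·m₂ = (-0.2207)(+0.4619) = -0.102.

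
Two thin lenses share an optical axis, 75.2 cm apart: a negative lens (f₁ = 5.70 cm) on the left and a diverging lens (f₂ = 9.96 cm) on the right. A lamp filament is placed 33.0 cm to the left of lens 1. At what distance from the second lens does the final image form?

8.86 cm

Lens 1 is diverging, so f₁ = −5.70 cm.
Lens 1: 1/d_i1 = 1/f₁ − 1/d_o1 = 1/(-5.70) − 1/(33.0) = -0.2057, so d_i1 = -4.860 cm.
The intermediate image is 4.860 cm to the left of lens 1 (virtual), which is 75.2 − (-4.860) = 80.06 cm to the left of lens 2, so d_o2 = +80.06 cm.
Lens 2 is diverging, so f₂ = −9.96 cm.
Lens 2: 1/d_i2 = 1/f₂ − 1/d_o2 = 1/(-9.96) − 1/(80.06) = -0.1129, so d_i2 = -8.86 cm.
The final image is virtual, 8.86 cm to the left of lens 2 (overall magnification ≈ 0.016).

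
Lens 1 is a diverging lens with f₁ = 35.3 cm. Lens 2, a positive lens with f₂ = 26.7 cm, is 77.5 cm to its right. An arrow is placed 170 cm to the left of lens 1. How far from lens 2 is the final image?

Lens 1 is diverging, so f₁ = −35.3 cm.
Lens 1: 1/d_i1 = 1/f₁ − 1/d_o1 = 1/(-35.3) − 1/(170) = -0.03421, so d_i1 = -29.23 cm.
The intermediate image is 29.23 cm to the left of lens 1 (virtual), which is 77.5 − (-29.23) = 106.7 cm to the left of lens 2, so d_o2 = +106.7 cm.
Lens 2: 1/d_i2 = 1/f₂ − 1/d_o2 = 1/(26.7) − 1/(106.7) = 0.02808, so d_i2 = 35.6 cm.
The final image is real, 35.6 cm to the right of lens 2 (overall magnification ≈ -0.057).

35.6 cm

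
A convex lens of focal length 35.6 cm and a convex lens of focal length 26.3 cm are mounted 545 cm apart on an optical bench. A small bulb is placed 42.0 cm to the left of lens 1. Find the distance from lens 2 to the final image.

28.7 cm

Lens 1: 1/d_i1 = 1/f₁ − 1/d_o1 = 1/(35.6) − 1/(42.0) = 0.004280, so d_i1 = 233.6 cm.
The intermediate image is 233.6 cm to the right of lens 1, which is 545 − (233.6) = 311.4 cm to the left of lens 2, so d_o2 = +311.4 cm.
Lens 2: 1/d_i2 = 1/f₂ − 1/d_o2 = 1/(26.3) − 1/(311.4) = 0.03481, so d_i2 = 28.7 cm.
The final image is real, 28.7 cm to the right of lens 2 (overall magnification ≈ 0.51).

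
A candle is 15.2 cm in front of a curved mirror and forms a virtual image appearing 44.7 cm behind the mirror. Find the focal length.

Virtual image ⇒ d_i = −44.7 cm.
1/f = 1/d_o + 1/d_i = 1/(15.2) + 1/(-44.7) = 0.04342, so f = 23.0 cm.
Since f is positive, the curved mirror is concave.

f = 23.0 cm (concave)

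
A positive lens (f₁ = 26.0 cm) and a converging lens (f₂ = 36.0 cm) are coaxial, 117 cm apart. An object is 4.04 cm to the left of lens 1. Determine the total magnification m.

Lens 1: 1/d_i1 = 1/(26.0) − 1/(4.04) = -0.2091, so d_i1 = -4.783 cm; m₁ = −d_i1/d_o1 = +1.184.
d_o2 = 117 − (-4.783) = 121.8 cm.
Lens 2: 1/d_i2 = 1/(36.0) − 1/(121.8) = 0.01957, so d_i2 = 51.10 cm; m₂ = −d_i2/d_o2 = -0.4196.
m = m₁·m₂ = (+1.184)(-0.4196) = -0.497.

m = -0.497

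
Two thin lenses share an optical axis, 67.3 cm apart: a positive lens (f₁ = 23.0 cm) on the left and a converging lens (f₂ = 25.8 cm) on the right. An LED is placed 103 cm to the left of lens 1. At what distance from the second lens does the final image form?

81.8 cm

Lens 1: 1/d_i1 = 1/f₁ − 1/d_o1 = 1/(23.0) − 1/(103) = 0.03377, so d_i1 = 29.61 cm.
The intermediate image is 29.61 cm to the right of lens 1, which is 67.3 − (29.61) = 37.69 cm to the left of lens 2, so d_o2 = +37.69 cm.
Lens 2: 1/d_i2 = 1/f₂ − 1/d_o2 = 1/(25.8) − 1/(37.69) = 0.01223, so d_i2 = 81.8 cm.
The final image is real, 81.8 cm to the right of lens 2 (overall magnification ≈ 0.62).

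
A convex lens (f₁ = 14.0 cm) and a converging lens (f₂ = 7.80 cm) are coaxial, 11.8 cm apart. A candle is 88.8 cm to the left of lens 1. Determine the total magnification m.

Lens 1: 1/d_i1 = 1/(14.0) − 1/(88.8) = 0.06017, so d_i1 = 16.62 cm; m₁ = −d_i1/d_o1 = -0.1872.
d_o2 = 11.8 − (16.62) = -4.820 cm (virtual object).
Lens 2: 1/d_i2 = 1/(7.80) − 1/(-4.820) = 0.3357, so d_i2 = 2.979 cm; m₂ = −d_i2/d_o2 = +0.6181.
m = m₁·m₂ = (-0.1872)(+0.6181) = -0.116.

m = -0.116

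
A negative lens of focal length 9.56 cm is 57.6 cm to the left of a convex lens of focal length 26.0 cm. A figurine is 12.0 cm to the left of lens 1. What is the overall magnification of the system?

f₁ = −9.56 cm (diverging).
Lens 1: 1/d_i1 = 1/(-9.56) − 1/(12.0) = -0.1879, so d_i1 = -5.321 cm; m₁ = −d_i1/d_o1 = +0.4434.
d_o2 = 57.6 − (-5.321) = 62.92 cm.
Lens 2: 1/d_i2 = 1/(26.0) − 1/(62.92) = 0.02257, so d_i2 = 44.31 cm; m₂ = −d_i2/d_o2 = -0.7042.
m = m₁·m₂ = (+0.4434)(-0.7042) = -0.312.

m = -0.312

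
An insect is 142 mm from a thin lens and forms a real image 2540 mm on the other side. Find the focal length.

Real image ⇒ d_i = +2540 mm.
1/f = 1/d_o + 1/d_i = 1/(142) + 1/(2540) = 0.007436, so f = 134 mm.
Since f is positive, the thin lens is converging.

f = 134 mm (converging)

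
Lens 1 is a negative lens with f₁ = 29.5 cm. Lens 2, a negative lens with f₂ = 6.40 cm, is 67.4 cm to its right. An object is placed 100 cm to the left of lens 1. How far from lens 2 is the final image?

Lens 1 is diverging, so f₁ = −29.5 cm.
Lens 1: 1/d_i1 = 1/f₁ − 1/d_o1 = 1/(-29.5) − 1/(100) = -0.04390, so d_i1 = -22.78 cm.
The intermediate image is 22.78 cm to the left of lens 1 (virtual), which is 67.4 − (-22.78) = 90.18 cm to the left of lens 2, so d_o2 = +90.18 cm.
Lens 2 is diverging, so f₂ = −6.40 cm.
Lens 2: 1/d_i2 = 1/f₂ − 1/d_o2 = 1/(-6.40) − 1/(90.18) = -0.1673, so d_i2 = -5.98 cm.
The final image is virtual, 5.98 cm to the left of lens 2 (overall magnification ≈ 0.015).

5.98 cm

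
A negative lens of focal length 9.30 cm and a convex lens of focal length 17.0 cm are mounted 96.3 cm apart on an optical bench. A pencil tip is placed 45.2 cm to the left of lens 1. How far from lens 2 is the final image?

20.3 cm

Lens 1 is diverging, so f₁ = −9.30 cm.
Lens 1: 1/d_i1 = 1/f₁ − 1/d_o1 = 1/(-9.30) − 1/(45.2) = -0.1297, so d_i1 = -7.713 cm.
The intermediate image is 7.713 cm to the left of lens 1 (virtual), which is 96.3 − (-7.713) = 104.0 cm to the left of lens 2, so d_o2 = +104.0 cm.
Lens 2: 1/d_i2 = 1/f₂ − 1/d_o2 = 1/(17.0) − 1/(104.0) = 0.04921, so d_i2 = 20.3 cm.
The final image is real, 20.3 cm to the right of lens 2 (overall magnification ≈ -0.033).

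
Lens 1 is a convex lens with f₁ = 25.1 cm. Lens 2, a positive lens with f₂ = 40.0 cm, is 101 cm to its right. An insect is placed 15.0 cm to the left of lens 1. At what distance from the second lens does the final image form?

56.3 cm

Lens 1: 1/d_i1 = 1/f₁ − 1/d_o1 = 1/(25.1) − 1/(15.0) = -0.02683, so d_i1 = -37.28 cm.
The intermediate image is 37.28 cm to the left of lens 1 (virtual), which is 101 − (-37.28) = 138.3 cm to the left of lens 2, so d_o2 = +138.3 cm.
Lens 2: 1/d_i2 = 1/f₂ − 1/d_o2 = 1/(40.0) − 1/(138.3) = 0.01777, so d_i2 = 56.3 cm.
The final image is real, 56.3 cm to the right of lens 2 (overall magnification ≈ -1.0).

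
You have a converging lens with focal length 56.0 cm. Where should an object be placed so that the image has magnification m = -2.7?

76.7 cm

m = −d_i/d_o ⇒ d_i = −m·d_o.
1/f = 1/d_o + 1/d_i = 1/d_o − 1/(m·d_o) = (1 − 1/m)/d_o, so d_o = f(1 − 1/m) = (56.00)(1 − 1/(-2.7)) = 76.7 cm.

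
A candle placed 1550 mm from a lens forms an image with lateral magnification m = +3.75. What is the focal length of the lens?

m = −d_i/d_o ⇒ d_i = −m·d_o = −(+3.75)·(1550) = -5812 mm.
1/f = 1/d_o + 1/d_i = 1/(1550) + 1/(-5812) = 0.0004731, so f = 2110 mm.
Since f is positive, the lens is converging.

f = 2110 mm (converging)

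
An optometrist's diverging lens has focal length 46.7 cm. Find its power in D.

For a diverging lens, f = −46.7 cm.
f = -46.7 cm = -0.467 m.
P = 1/f = 1/(-0.467 m) = -2.14 D.

P = -2.14 D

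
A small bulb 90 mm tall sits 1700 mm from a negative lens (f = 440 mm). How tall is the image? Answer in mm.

For a negative lens, f = -440 mm.
1/d_i = 1/f − 1/d_o = 1/(-440.0) − 1/(1700) = -0.002861, so d_i = -349.5 mm.
m = −d_i/d_o = +0.2056.
|h_i| = |m|·h_o = 0.2056 × 90 = 18.5 mm. The image is virtual, upright and reduced, on the same side as the object.

18.5 mm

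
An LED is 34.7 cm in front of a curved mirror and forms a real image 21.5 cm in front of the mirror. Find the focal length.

f = 13.3 cm (concave)

Real image ⇒ d_i = +21.5 cm.
1/f = 1/d_o + 1/d_i = 1/(34.7) + 1/(21.5) = 0.07533, so f = 13.3 cm.
Since f is positive, the curved mirror is concave.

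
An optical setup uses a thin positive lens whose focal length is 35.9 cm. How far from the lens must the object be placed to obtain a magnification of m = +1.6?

13.5 cm

m = −d_i/d_o ⇒ d_i = −m·d_o.
1/f = 1/d_o + 1/d_i = 1/d_o − 1/(m·d_o) = (1 − 1/m)/d_o, so d_o = f(1 − 1/m) = (35.90)(1 − 1/(+1.6)) = 13.5 cm.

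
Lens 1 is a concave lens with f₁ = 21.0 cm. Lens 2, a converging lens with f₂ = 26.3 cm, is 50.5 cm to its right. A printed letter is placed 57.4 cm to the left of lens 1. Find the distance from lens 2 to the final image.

Lens 1 is diverging, so f₁ = −21.0 cm.
Lens 1: 1/d_i1 = 1/f₁ − 1/d_o1 = 1/(-21.0) − 1/(57.4) = -0.06504, so d_i1 = -15.37 cm.
The intermediate image is 15.37 cm to the left of lens 1 (virtual), which is 50.5 − (-15.37) = 65.87 cm to the left of lens 2, so d_o2 = +65.87 cm.
Lens 2: 1/d_i2 = 1/f₂ − 1/d_o2 = 1/(26.3) − 1/(65.87) = 0.02284, so d_i2 = 43.8 cm.
The final image is real, 43.8 cm to the right of lens 2 (overall magnification ≈ -0.18).

43.8 cm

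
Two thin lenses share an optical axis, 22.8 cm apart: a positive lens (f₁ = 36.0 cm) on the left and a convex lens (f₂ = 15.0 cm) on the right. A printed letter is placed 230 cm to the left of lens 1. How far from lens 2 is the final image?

8.55 cm

Lens 1: 1/d_i1 = 1/f₁ − 1/d_o1 = 1/(36.0) − 1/(230) = 0.02343, so d_i1 = 42.68 cm.
The intermediate image is 42.68 cm to the right of lens 1, which lies 19.88 cm to the right of lens 2 — a virtual object — so d_o2 = −19.88 cm.
Lens 2: 1/d_i2 = 1/f₂ − 1/d_o2 = 1/(15.0) − 1/(-19.88) = 0.1170, so d_i2 = 8.55 cm.
The final image is real, 8.55 cm to the right of lens 2 (overall magnification ≈ -0.080).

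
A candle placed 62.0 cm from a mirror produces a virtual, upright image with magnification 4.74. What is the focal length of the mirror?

f = 78.6 cm (concave)

m = −d_i/d_o ⇒ d_i = −m·d_o = −(+4.74)·(62.0) = -293.9 cm.
1/f = 1/d_o + 1/d_i = 1/(62.0) + 1/(-293.9) = 0.01273, so f = 78.6 cm.
Since f is positive, the mirror is concave.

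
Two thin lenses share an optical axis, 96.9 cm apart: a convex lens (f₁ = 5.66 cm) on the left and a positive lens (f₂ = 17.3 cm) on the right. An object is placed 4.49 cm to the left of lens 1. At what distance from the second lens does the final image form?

20.3 cm

Lens 1: 1/d_i1 = 1/f₁ − 1/d_o1 = 1/(5.66) − 1/(4.49) = -0.04604, so d_i1 = -21.72 cm.
The intermediate image is 21.72 cm to the left of lens 1 (virtual), which is 96.9 − (-21.72) = 118.6 cm to the left of lens 2, so d_o2 = +118.6 cm.
Lens 2: 1/d_i2 = 1/f₂ − 1/d_o2 = 1/(17.3) − 1/(118.6) = 0.04937, so d_i2 = 20.3 cm.
The final image is real, 20.3 cm to the right of lens 2 (overall magnification ≈ -0.83).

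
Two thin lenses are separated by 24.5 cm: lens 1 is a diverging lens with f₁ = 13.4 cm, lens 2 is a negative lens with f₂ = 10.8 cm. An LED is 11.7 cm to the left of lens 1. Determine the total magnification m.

m = +0.139

f₁ = −13.4 cm (diverging).
Lens 1: 1/d_i1 = 1/(-13.4) − 1/(11.7) = -0.1601, so d_i1 = -6.246 cm; m₁ = −d_i1/d_o1 = +0.5338.
d_o2 = 24.5 − (-6.246) = 30.75 cm.
f₂ = −10.8 cm (diverging).
Lens 2: 1/d_i2 = 1/(-10.8) − 1/(30.75) = -0.1251, so d_i2 = -7.993 cm; m₂ = −d_i2/d_o2 = +0.2599.
m = m₁·m₂ = (+0.5338)(+0.2599) = +0.139.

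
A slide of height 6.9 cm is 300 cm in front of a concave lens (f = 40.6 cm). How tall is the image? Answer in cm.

For a concave lens, f = -40.6 cm.
1/d_i = 1/f − 1/d_o = 1/(-40.60) − 1/(300) = -0.02796, so d_i = -35.76 cm.
m = −d_i/d_o = +0.1192.
|h_i| = |m|·h_o = 0.1192 × 6.9 = 0.822 cm. The image is virtual, upright and reduced, on the same side as the object.

0.822 cm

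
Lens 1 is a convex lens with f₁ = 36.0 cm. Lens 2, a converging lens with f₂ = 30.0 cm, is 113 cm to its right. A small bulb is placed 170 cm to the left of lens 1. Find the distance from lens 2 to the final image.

54.1 cm

Lens 1: 1/d_i1 = 1/f₁ − 1/d_o1 = 1/(36.0) − 1/(170) = 0.02190, so d_i1 = 45.67 cm.
The intermediate image is 45.67 cm to the right of lens 1, which is 113 − (45.67) = 67.33 cm to the left of lens 2, so d_o2 = +67.33 cm.
Lens 2: 1/d_i2 = 1/f₂ − 1/d_o2 = 1/(30.0) − 1/(67.33) = 0.01848, so d_i2 = 54.1 cm.
The final image is real, 54.1 cm to the right of lens 2 (overall magnification ≈ 0.22).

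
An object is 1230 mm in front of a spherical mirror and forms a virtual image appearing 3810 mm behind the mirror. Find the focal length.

Virtual image ⇒ d_i = −3810 mm.
1/f = 1/d_o + 1/d_i = 1/(1230) + 1/(-3810) = 0.0005505, so f = 1820 mm.
Since f is positive, the spherical mirror is concave.

f = 1820 mm (concave)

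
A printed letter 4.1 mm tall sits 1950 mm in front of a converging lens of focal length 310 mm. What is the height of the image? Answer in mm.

0.775 mm

1/d_i = 1/f − 1/d_o = 1/(310.0) − 1/(1950) = 0.002713, so d_i = 368.6 mm.
m = −d_i/d_o = -0.1890.
|h_i| = |m|·h_o = 0.1890 × 4.1 = 0.775 mm. The image is real, inverted and reduced, on the far side of the lens.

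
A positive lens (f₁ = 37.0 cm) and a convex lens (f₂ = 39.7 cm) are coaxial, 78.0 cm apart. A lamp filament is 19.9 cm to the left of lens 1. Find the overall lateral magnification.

m = -1.06

Lens 1: 1/d_i1 = 1/(37.0) − 1/(19.9) = -0.02322, so d_i1 = -43.06 cm; m₁ = −d_i1/d_o1 = +2.164.
d_o2 = 78.0 − (-43.06) = 121.1 cm.
Lens 2: 1/d_i2 = 1/(39.7) − 1/(121.1) = 0.01693, so d_i2 = 59.06 cm; m₂ = −d_i2/d_o2 = -0.4877.
m = m₁·m₂ = (+2.164)(-0.4877) = -1.06.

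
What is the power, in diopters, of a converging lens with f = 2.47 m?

P = +0.405 D

P = 1/f = 1/(2.47 m) = +0.405 D.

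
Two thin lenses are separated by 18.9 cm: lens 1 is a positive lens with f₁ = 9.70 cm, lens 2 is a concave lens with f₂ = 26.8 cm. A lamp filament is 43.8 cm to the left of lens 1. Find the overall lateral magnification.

m = -0.229

Lens 1: 1/d_i1 = 1/(9.70) − 1/(43.8) = 0.08026, so d_i1 = 12.46 cm; m₁ = −d_i1/d_o1 = -0.2845.
d_o2 = 18.9 − (12.46) = 6.440 cm.
f₂ = −26.8 cm (diverging).
Lens 2: 1/d_i2 = 1/(-26.8) − 1/(6.440) = -0.1926, so d_i2 = -5.192 cm; m₂ = −d_i2/d_o2 = +0.8063.
m = m₁·m₂ = (-0.2845)(+0.8063) = -0.229.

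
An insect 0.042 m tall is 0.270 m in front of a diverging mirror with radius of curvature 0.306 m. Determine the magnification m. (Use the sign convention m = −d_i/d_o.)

f = R/2 = 0.306/2 = 0.1530 m; for a diverging mirror, f = -0.1530 m.
1/d_i = 1/f − 1/d_o = 1/(-0.1530) − 1/(0.270) = -10.24, so d_i = -0.09766 m.
m = −d_i/d_o = −(-0.09766)/(0.270) = +0.362.
The image is virtual, upright and reduced, behind the mirror.

m = +0.362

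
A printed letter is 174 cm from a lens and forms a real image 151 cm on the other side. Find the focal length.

f = 80.8 cm (converging)

Real image ⇒ d_i = +151 cm.
1/f = 1/d_o + 1/d_i = 1/(174) + 1/(151) = 0.01237, so f = 80.8 cm.
Since f is positive, the lens is converging.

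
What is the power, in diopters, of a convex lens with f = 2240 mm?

P = +0.446 D

f = 224 cm = 2.24 m.
P = 1/f = 1/(2.24 m) = +0.446 D.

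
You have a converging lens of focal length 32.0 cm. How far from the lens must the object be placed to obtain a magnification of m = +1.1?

2.91 cm

m = −d_i/d_o ⇒ d_i = −m·d_o.
1/f = 1/d_o + 1/d_i = 1/d_o − 1/(m·d_o) = (1 − 1/m)/d_o, so d_o = f(1 − 1/m) = (32.00)(1 − 1/(+1.1)) = 2.91 cm.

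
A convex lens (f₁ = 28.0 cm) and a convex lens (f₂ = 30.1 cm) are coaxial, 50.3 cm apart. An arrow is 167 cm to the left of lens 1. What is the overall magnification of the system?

Lens 1: 1/d_i1 = 1/(28.0) − 1/(167) = 0.02973, so d_i1 = 33.64 cm; m₁ = −d_i1/d_o1 = -0.2014.
d_o2 = 50.3 − (33.64) = 16.66 cm.
Lens 2: 1/d_i2 = 1/(30.1) − 1/(16.66) = -0.02680, so d_i2 = -37.31 cm; m₂ = −d_i2/d_o2 = +2.240.
m = m₁·m₂ = (-0.2014)(+2.240) = -0.451.

m = -0.451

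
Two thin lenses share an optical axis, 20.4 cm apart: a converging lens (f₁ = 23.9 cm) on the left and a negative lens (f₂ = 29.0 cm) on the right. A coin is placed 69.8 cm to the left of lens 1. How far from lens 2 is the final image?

35.4 cm

Lens 1: 1/d_i1 = 1/f₁ − 1/d_o1 = 1/(23.9) − 1/(69.8) = 0.02751, so d_i1 = 36.34 cm.
The intermediate image is 36.34 cm to the right of lens 1, which lies 15.94 cm to the right of lens 2 — a virtual object — so d_o2 = −15.94 cm.
Lens 2 is diverging, so f₂ = −29.0 cm.
Lens 2: 1/d_i2 = 1/f₂ − 1/d_o2 = 1/(-29.0) − 1/(-15.94) = 0.02825, so d_i2 = 35.4 cm.
The final image is real, 35.4 cm to the right of lens 2 (overall magnification ≈ -1.2).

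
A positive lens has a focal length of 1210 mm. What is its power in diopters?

P = +0.826 D

f = 121 cm = 1.21 m.
P = 1/f = 1/(1.21 m) = +0.826 D.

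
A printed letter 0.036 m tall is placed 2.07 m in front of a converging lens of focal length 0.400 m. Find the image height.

0.00862 m

1/d_i = 1/f − 1/d_o = 1/(0.4000) − 1/(2.07) = 2.017, so d_i = 0.4958 m.
m = −d_i/d_o = -0.2395.
|h_i| = |m|·h_o = 0.2395 × 0.036 = 0.00862 m. The image is real, inverted and reduced, on the far side of the lens.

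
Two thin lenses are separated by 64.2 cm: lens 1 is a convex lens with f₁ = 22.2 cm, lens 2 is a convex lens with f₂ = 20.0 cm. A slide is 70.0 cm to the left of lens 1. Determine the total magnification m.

Lens 1: 1/d_i1 = 1/(22.2) − 1/(70.0) = 0.03076, so d_i1 = 32.51 cm; m₁ = −d_i1/d_o1 = -0.4644.
d_o2 = 64.2 − (32.51) = 31.69 cm.
Lens 2: 1/d_i2 = 1/(20.0) − 1/(31.69) = 0.01844, so d_i2 = 54.22 cm; m₂ = −d_i2/d_o2 = -1.711.
m = m₁·m₂ = (-0.4644)(-1.711) = +0.795.

m = +0.795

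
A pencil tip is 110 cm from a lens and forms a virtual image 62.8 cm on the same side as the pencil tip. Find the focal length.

f = -146 cm (diverging)

Virtual image ⇒ d_i = −62.8 cm.
1/f = 1/d_o + 1/d_i = 1/(110) + 1/(-62.8) = -0.006833, so f = -146 cm.
Since f is negative, the lens is diverging.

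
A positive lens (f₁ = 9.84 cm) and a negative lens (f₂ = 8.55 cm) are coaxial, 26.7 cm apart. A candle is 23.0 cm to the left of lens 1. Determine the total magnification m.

m = -0.354

Lens 1: 1/d_i1 = 1/(9.84) − 1/(23.0) = 0.05815, so d_i1 = 17.20 cm; m₁ = −d_i1/d_o1 = -0.7478.
d_o2 = 26.7 − (17.20) = 9.500 cm.
f₂ = −8.55 cm (diverging).
Lens 2: 1/d_i2 = 1/(-8.55) − 1/(9.500) = -0.2222, so d_i2 = -4.500 cm; m₂ = −d_i2/d_o2 = +0.4737.
m = m₁·m₂ = (-0.7478)(+0.4737) = -0.354.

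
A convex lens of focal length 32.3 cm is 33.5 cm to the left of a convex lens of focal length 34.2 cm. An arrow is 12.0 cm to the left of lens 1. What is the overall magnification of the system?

Lens 1: 1/d_i1 = 1/(32.3) − 1/(12.0) = -0.05237, so d_i1 = -19.09 cm; m₁ = −d_i1/d_o1 = +1.591.
d_o2 = 33.5 − (-19.09) = 52.59 cm.
Lens 2: 1/d_i2 = 1/(34.2) − 1/(52.59) = 0.01022, so d_i2 = 97.80 cm; m₂ = −d_i2/d_o2 = -1.860.
m = m₁·m₂ = (+1.591)(-1.860) = -2.96.

m = -2.96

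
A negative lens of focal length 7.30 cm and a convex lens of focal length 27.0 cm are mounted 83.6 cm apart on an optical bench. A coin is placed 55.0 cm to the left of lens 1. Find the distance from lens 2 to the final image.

38.6 cm

Lens 1 is diverging, so f₁ = −7.30 cm.
Lens 1: 1/d_i1 = 1/f₁ − 1/d_o1 = 1/(-7.30) − 1/(55.0) = -0.1552, so d_i1 = -6.445 cm.
The intermediate image is 6.445 cm to the left of lens 1 (virtual), which is 83.6 − (-6.445) = 90.04 cm to the left of lens 2, so d_o2 = +90.04 cm.
Lens 2: 1/d_i2 = 1/f₂ − 1/d_o2 = 1/(27.0) − 1/(90.04) = 0.02593, so d_i2 = 38.6 cm.
The final image is real, 38.6 cm to the right of lens 2 (overall magnification ≈ -0.050).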